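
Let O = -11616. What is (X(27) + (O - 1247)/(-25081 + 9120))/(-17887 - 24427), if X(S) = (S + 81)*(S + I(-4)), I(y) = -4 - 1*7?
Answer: -27593471/675373754 ≈ -0.040857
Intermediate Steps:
I(y) = -11 (I(y) = -4 - 7 = -11)
X(S) = (-11 + S)*(81 + S) (X(S) = (S + 81)*(S - 11) = (81 + S)*(-11 + S) = (-11 + S)*(81 + S))
(X(27) + (O - 1247)/(-25081 + 9120))/(-17887 - 24427) = ((-891 + 27² + 70*27) + (-11616 - 1247)/(-25081 + 9120))/(-17887 - 24427) = ((-891 + 729 + 1890) - 12863/(-15961))/(-42314) = (1728 - 12863*(-1/15961))*(-1/42314) = (1728 + 12863/15961)*(-1/42314) = (27593471/15961)*(-1/42314) = -27593471/675373754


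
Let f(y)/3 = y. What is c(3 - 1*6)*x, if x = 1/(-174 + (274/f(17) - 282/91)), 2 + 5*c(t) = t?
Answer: 4641/796982 ≈ 0.0058232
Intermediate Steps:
f(y) = 3*y
c(t) = -2/5 + t/5
x = -4641/796982 (x = 1/(-174 + (274/((3*17)) - 282/91)) = 1/(-174 + (274/51 - 282*1/91)) = 1/(-174 + (274*(1/51) - 282/91)) = 1/(-174 + (274/51 - 282/91)) = 1/(-174 + 10552/4641) = 1/(-796982/4641) = -4641/796982 ≈ -0.0058232)
c(3 - 1*6)*x = (-2/5 + (3 - 1*6)/5)*(-4641/796982) = (-2/5 + (3 - 6)/5)*(-4641/796982) = (-2/5 + (1/5)*(-3))*(-4641/796982) = (-2/5 - 3/5)*(-4641/796982) = -1*(-4641/796982) = 4641/796982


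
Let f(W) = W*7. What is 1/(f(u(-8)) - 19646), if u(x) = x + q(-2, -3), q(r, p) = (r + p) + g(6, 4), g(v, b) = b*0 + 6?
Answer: -1/19695 ≈ -5.0774e-5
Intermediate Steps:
g(v, b) = 6 (g(v, b) = 0 + 6 = 6)
q(r, p) = 6 + p + r (q(r, p) = (r + p) + 6 = (p + r) + 6 = 6 + p + r)
u(x) = 1 + x (u(x) = x + (6 - 3 - 2) = x + 1 = 1 + x)
f(W) = 7*W
1/(f(u(-8)) - 19646) = 1/(7*(1 - 8) - 19646) = 1/(7*(-7) - 19646) = 1/(-49 - 19646) = 1/(-19695) = -1/19695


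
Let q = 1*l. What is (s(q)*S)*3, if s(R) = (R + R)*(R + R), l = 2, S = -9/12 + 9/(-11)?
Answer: -828/11 ≈ -75.273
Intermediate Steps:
S = -69/44 (S = -9*1/12 + 9*(-1/11) = -¾ - 9/11 = -69/44 ≈ -1.5682)
q = 2 (q = 1*2 = 2)
s(R) = 4*R² (s(R) = (2*R)*(2*R) = 4*R²)
(s(q)*S)*3 = ((4*2²)*(-69/44))*3 = ((4*4)*(-69/44))*3 = (16*(-69/44))*3 = -276/11*3 = -828/11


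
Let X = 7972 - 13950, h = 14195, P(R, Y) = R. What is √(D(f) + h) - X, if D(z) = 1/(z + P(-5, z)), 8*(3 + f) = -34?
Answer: 5978 + √695551/7 ≈ 6097.1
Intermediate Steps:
f = -29/4 (f = -3 + (⅛)*(-34) = -3 - 17/4 = -29/4 ≈ -7.2500)
D(z) = 1/(-5 + z) (D(z) = 1/(z - 5) = 1/(-5 + z))
X = -5978
√(D(f) + h) - X = √(1/(-5 - 29/4) + 14195) - 1*(-5978) = √(1/(-49/4) + 14195) + 5978 = √(-4/49 + 14195) + 5978 = √(695551/49) + 5978 = √695551/7 + 5978 = 5978 + √695551/7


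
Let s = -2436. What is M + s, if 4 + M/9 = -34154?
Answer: -309858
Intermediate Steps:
M = -307422 (M = -36 + 9*(-34154) = -36 - 307386 = -307422)
M + s = -307422 - 2436 = -309858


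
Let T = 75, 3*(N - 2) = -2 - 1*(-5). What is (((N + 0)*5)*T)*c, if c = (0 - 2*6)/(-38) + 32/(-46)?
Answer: -186750/437 ≈ -427.35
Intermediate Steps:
N = 3 (N = 2 + (-2 - 1*(-5))/3 = 2 + (-2 + 5)/3 = 2 + (⅓)*3 = 2 + 1 = 3)
c = -166/437 (c = (0 - 12)*(-1/38) + 32*(-1/46) = -12*(-1/38) - 16/23 = 6/19 - 16/23 = -166/437 ≈ -0.37986)
(((N + 0)*5)*T)*c = (((3 + 0)*5)*75)*(-166/437) = ((3*5)*75)*(-166/437) = (15*75)*(-166/437) = 1125*(-166/437) = -186750/437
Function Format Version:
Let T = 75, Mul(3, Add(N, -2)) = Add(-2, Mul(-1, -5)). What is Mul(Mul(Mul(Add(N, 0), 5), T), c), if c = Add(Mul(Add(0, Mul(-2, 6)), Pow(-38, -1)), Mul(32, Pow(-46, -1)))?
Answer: Rational(-186750, 437) ≈ -427.35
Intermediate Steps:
N = 3 (N = Add(2, Mul(Rational(1, 3), Add(-2, Mul(-1, -5)))) = Add(2, Mul(Rational(1, 3), Add(-2, 5))) = Add(2, Mul(Rational(1, 3), 3)) = Add(2, 1) = 3)
c = Rational(-166, 437) (c = Add(Mul(Add(0, -12), Rational(-1, 38)), Mul(32, Rational(-1, 46))) = Add(Mul(-12, Rational(-1, 38)), Rational(-16, 23)) = Add(Rational(6, 19), Rational(-16, 23)) = Rational(-166, 437) ≈ -0.37986)
Mul(Mul(Mul(Add(N, 0), 5), T), c) = Mul(Mul(Mul(Add(3, 0), 5), 75), Rational(-166, 437)) = Mul(Mul(Mul(3, 5), 75), Rational(-166, 437)) = Mul(Mul(15, 75), Rational(-166, 437)) = Mul(1125, Rational(-166, 437)) = Rational(-186750, 437)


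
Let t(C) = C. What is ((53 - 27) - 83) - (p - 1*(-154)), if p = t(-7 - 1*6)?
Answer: -198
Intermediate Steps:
p = -13 (p = -7 - 1*6 = -7 - 6 = -13)
((53 - 27) - 83) - (p - 1*(-154)) = ((53 - 27) - 83) - (-13 - 1*(-154)) = (26 - 83) - (-13 + 154) = -57 - 1*141 = -57 - 141 = -198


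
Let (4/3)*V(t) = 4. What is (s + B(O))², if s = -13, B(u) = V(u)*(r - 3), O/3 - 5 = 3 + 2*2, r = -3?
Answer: 961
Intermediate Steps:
O = 36 (O = 15 + 3*(3 + 2*2) = 15 + 3*(3 + 4) = 15 + 3*7 = 15 + 21 = 36)
V(t) = 3 (V(t) = (¾)*4 = 3)
B(u) = -18 (B(u) = 3*(-3 - 3) = 3*(-6) = -18)
(s + B(O))² = (-13 - 18)² = (-31)² = 961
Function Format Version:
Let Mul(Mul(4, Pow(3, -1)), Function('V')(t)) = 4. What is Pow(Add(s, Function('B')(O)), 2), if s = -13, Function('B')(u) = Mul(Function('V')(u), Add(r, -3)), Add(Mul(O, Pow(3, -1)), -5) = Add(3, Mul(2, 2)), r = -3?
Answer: 961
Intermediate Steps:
O = 36 (O = Add(15, Mul(3, Add(3, Mul(2, 2)))) = Add(15, Mul(3, Add(3, 4))) = Add(15, Mul(3, 7)) = Add(15, 21) = 36)
Function('V')(t) = 3 (Function('V')(t) = Mul(Rational(3, 4), 4) = 3)
Function('B')(u) = -18 (Function('B')(u) = Mul(3, Add(-3, -3)) = Mul(3, -6) = -18)
Pow(Add(s, Function('B')(O)), 2) = Pow(Add(-13, -18), 2) = Pow(-31, 2) = 961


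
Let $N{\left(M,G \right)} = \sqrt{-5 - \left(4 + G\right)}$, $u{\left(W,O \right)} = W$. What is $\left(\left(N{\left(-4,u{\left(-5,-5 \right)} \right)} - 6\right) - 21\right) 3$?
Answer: $-81 + 6 i \approx -81.0 + 6.0 i$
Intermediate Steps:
$N{\left(M,G \right)} = \sqrt{-9 - G}$ ($N{\left(M,G \right)} = \sqrt{-5 - \left(4 + G\right)} = \sqrt{-9 - G}$)
$\left(\left(N{\left(-4,u{\left(-5,-5 \right)} \right)} - 6\right) - 21\right) 3 = \left(\left(\sqrt{-9 - -5} - 6\right) - 21\right) 3 = \left(\left(\sqrt{-9 + 5} - 6\right) - 21\right) 3 = \left(\left(\sqrt{-4} - 6\right) - 21\right) 3 = \left(\left(2 i - 6\right) - 21\right) 3 = \left(\left(-6 + 2 i\right) - 21\right) 3 = \left(-27 + 2 i\right) 3 = -81 + 6 i$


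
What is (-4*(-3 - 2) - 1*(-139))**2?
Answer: 25281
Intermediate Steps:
(-4*(-3 - 2) - 1*(-139))**2 = (-4*(-5) + 139)**2 = (20 + 139)**2 = 159**2 = 25281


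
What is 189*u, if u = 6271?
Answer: 1185219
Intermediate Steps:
189*u = 189*6271 = 1185219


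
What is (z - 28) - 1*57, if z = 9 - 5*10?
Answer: -126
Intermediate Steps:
z = -41 (z = 9 - 50 = -41)
(z - 28) - 1*57 = (-41 - 28) - 1*57 = -69 - 57 = -126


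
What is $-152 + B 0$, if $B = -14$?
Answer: $-152$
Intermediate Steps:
$-152 + B 0 = -152 - 0 = -152 + 0 = -152$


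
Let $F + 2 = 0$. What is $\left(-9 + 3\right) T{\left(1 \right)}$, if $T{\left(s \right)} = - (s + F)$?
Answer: $-6$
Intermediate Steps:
$F = -2$ ($F = -2 + 0 = -2$)
$T{\left(s \right)} = 2 - s$ ($T{\left(s \right)} = - (s - 2) = - (-2 + s) = 2 - s$)
$\left(-9 + 3\right) T{\left(1 \right)} = \left(-9 + 3\right) \left(2 - 1\right) = - 6 \left(2 - 1\right) = \left(-6\right) 1 = -6$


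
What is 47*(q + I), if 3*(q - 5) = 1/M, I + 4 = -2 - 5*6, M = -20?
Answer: -87467/60 ≈ -1457.8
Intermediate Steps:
I = -36 (I = -4 + (-2 - 5*6) = -4 + (-2 - 30) = -4 - 32 = -36)
q = 299/60 (q = 5 + (⅓)/(-20) = 5 + (⅓)*(-1/20) = 5 - 1/60 = 299/60 ≈ 4.9833)
47*(q + I) = 47*(299/60 - 36) = 47*(-1861/60) = -87467/60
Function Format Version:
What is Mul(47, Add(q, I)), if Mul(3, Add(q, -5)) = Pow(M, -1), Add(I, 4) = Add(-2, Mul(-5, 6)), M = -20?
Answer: Rational(-87467, 60) ≈ -1457.8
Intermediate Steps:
I = -36 (I = Add(-4, Add(-2, Mul(-5, 6))) = Add(-4, Add(-2, -30)) = Add(-4, -32) = -36)
q = Rational(299, 60) (q = Add(5, Mul(Rational(1, 3), Pow(-20, -1))) = Add(5, Mul(Rational(1, 3), Rational(-1, 20))) = Add(5, Rational(-1, 60)) = Rational(299, 60) ≈ 4.9833)
Mul(47, Add(q, I)) = Mul(47, Add(Rational(299, 60), -36)) = Mul(47, Rational(-1861, 60)) = Rational(-87467, 60)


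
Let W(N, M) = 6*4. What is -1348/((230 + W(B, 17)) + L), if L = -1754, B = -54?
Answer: 337/375 ≈ 0.89867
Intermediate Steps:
W(N, M) = 24
-1348/((230 + W(B, 17)) + L) = -1348/((230 + 24) - 1754) = -1348/(254 - 1754) = -1348/(-1500) = -1348*(-1/1500) = 337/375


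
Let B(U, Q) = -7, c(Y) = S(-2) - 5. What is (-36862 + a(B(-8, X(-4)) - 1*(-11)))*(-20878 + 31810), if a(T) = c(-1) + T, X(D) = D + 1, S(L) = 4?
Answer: -402942588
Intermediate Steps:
c(Y) = -1 (c(Y) = 4 - 5 = -1)
X(D) = 1 + D
a(T) = -1 + T
(-36862 + a(B(-8, X(-4)) - 1*(-11)))*(-20878 + 31810) = (-36862 + (-1 + (-7 - 1*(-11))))*(-20878 + 31810) = (-36862 + (-1 + (-7 + 11)))*10932 = (-36862 + (-1 + 4))*10932 = (-36862 + 3)*10932 = -36859*10932 = -402942588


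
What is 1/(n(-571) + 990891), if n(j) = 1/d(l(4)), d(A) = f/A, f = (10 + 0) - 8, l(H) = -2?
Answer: 1/990890 ≈ 1.0092e-6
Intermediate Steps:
f = 2 (f = 10 - 8 = 2)
d(A) = 2/A
n(j) = -1 (n(j) = 1/(2/(-2)) = 1/(2*(-½)) = 1/(-1) = -1)
1/(n(-571) + 990891) = 1/(-1 + 990891) = 1/990890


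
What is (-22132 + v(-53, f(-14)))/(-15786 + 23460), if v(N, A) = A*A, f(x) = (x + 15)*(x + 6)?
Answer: -3678/1279 ≈ -2.8757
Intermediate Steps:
f(x) = (6 + x)*(15 + x) (f(x) = (15 + x)*(6 + x) = (6 + x)*(15 + x))
v(N, A) = A**2
(-22132 + v(-53, f(-14)))/(-15786 + 23460) = (-22132 + (90 + (-14)**2 + 21*(-14))**2)/(-15786 + 23460) = (-22132 + (90 + 196 - 294)**2)/7674 = (-22132 + (-8)**2)*(1/7674) = (-22132 + 64)*(1/7674) = -22068*1/7674 = -3678/1279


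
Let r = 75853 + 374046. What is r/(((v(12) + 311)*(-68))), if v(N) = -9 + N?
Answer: -449899/21352 ≈ -21.071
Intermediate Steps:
r = 449899
r/(((v(12) + 311)*(-68))) = 449899/((((-9 + 12) + 311)*(-68))) = 449899/(((3 + 311)*(-68))) = 449899/((314*(-68))) = 449899/(-21352) = 449899*(-1/21352) = -449899/21352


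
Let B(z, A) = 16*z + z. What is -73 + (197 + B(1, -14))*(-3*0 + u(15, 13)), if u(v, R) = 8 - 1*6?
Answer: 355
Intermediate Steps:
u(v, R) = 2 (u(v, R) = 8 - 6 = 2)
B(z, A) = 17*z
-73 + (197 + B(1, -14))*(-3*0 + u(15, 13)) = -73 + (197 + 17*1)*(-3*0 + 2) = -73 + (197 + 17)*(0 + 2) = -73 + 214*2 = -73 + 428 = 355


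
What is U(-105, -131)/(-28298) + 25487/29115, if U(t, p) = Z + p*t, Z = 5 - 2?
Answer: 160333478/411948135 ≈ 0.38921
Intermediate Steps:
Z = 3
U(t, p) = 3 + p*t
U(-105, -131)/(-28298) + 25487/29115 = (3 - 131*(-105))/(-28298) + 25487/29115 = (3 + 13755)*(-1/28298) + 25487*(1/29115) = 13758*(-1/28298) + 25487/29115 = -6879/14149 + 25487/29115 = 160333478/411948135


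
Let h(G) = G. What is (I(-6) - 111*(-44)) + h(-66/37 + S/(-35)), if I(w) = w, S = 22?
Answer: 6313886/1295 ≈ 4875.6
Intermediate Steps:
(I(-6) - 111*(-44)) + h(-66/37 + S/(-35)) = (-6 - 111*(-44)) + (-66/37 + 22/(-35)) = (-6 + 4884) + (-66*1/37 + 22*(-1/35)) = 4878 + (-66/37 - 22/35) = 4878 - 3124/1295 = 6313886/1295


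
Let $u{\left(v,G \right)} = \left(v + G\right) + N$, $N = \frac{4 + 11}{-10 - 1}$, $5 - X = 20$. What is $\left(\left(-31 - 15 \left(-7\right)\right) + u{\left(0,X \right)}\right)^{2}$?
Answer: $\frac{401956}{121} \approx 3321.9$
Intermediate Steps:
$X = -15$ ($X = 5 - 20 = -15$)
$N = - \frac{15}{11}$ ($N = \frac{15}{-11} = 15 \left(- \frac{1}{11}\right) = - \frac{15}{11} \approx -1.3636$)
$u{\left(v,G \right)} = - \frac{15}{11} + G + v$ ($u{\left(v,G \right)} = \left(v + G\right) - \frac{15}{11} = \left(G + v\right) - \frac{15}{11} = - \frac{15}{11} + G + v$)
$\left(\left(-31 - 15 \left(-7\right)\right) + u{\left(0,X \right)}\right)^{2} = \left(\left(-31 - 15 \left(-7\right)\right) - \frac{180}{11}\right)^{2} = \left(\left(-31 - -105\right) - \frac{180}{11}\right)^{2} = \left(\left(-31 + 105\right) - \frac{180}{11}\right)^{2} = \left(74 - \frac{180}{11}\right)^{2} = \left(\frac{634}{11}\right)^{2} = \frac{401956}{121}$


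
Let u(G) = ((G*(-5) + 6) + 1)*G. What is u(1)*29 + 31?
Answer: 89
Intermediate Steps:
u(G) = G*(7 - 5*G) (u(G) = ((-5*G + 6) + 1)*G = ((6 - 5*G) + 1)*G = (7 - 5*G)*G = G*(7 - 5*G))
u(1)*29 + 31 = (1*(7 - 5*1))*29 + 31 = (1*(7 - 5))*29 + 31 = (1*2)*29 + 31 = 2*29 + 31 = 58 + 31 = 89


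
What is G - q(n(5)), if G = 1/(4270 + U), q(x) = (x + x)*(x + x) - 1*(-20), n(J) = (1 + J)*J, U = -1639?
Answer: -9524219/2631 ≈ -3620.0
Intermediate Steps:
n(J) = J*(1 + J)
q(x) = 20 + 4*x² (q(x) = (2*x)*(2*x) + 20 = 4*x² + 20 = 20 + 4*x²)
G = 1/2631 (G = 1/(4270 - 1639) = 1/2631 ≈ 0.00038008)
G - q(n(5)) = 1/2631 - (20 + 4*(5*(1 + 5))²) = 1/2631 - (20 + 4*(5*6)²) = 1/2631 - (20 + 4*30²) = 1/2631 - (20 + 4*900) = 1/2631 - (20 + 3600) = 1/2631 - 1*3620 = 1/2631 - 3620 = -9524219/2631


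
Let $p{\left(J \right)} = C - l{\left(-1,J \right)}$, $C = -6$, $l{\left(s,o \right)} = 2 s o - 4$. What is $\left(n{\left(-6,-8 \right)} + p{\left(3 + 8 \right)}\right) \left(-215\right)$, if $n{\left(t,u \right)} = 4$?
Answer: $-5160$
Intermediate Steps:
$l{\left(s,o \right)} = -4 + 2 o s$ ($l{\left(s,o \right)} = 2 o s - 4 = -4 + 2 o s$)
$p{\left(J \right)} = -2 + 2 J$ ($p{\left(J \right)} = -6 - \left(-4 + 2 J \left(-1\right)\right) = -6 - \left(-4 - 2 J\right) = -6 + \left(4 + 2 J\right) = -2 + 2 J$)
$\left(n{\left(-6,-8 \right)} + p{\left(3 + 8 \right)}\right) \left(-215\right) = \left(4 - \left(2 - 2 \left(3 + 8\right)\right)\right) \left(-215\right) = \left(4 + \left(-2 + 2 \cdot 11\right)\right) \left(-215\right) = \left(4 + \left(-2 + 22\right)\right) \left(-215\right) = \left(4 + 20\right) \left(-215\right) = 24 \left(-215\right) = -5160$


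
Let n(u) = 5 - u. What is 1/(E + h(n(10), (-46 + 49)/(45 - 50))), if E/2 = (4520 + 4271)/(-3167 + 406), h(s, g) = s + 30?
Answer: 2761/51443 ≈ 0.053671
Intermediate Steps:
h(s, g) = 30 + s
E = -17582/2761 (E = 2*((4520 + 4271)/(-3167 + 406)) = 2*(8791/(-2761)) = 2*(8791*(-1/2761)) = 2*(-8791/2761) = -17582/2761 ≈ -6.3680)
1/(E + h(n(10), (-46 + 49)/(45 - 50))) = 1/(-17582/2761 + (30 + (5 - 1*10))) = 1/(-17582/2761 + (30 + (5 - 10))) = 1/(-17582/2761 + (30 - 5)) = 1/(-17582/2761 + 25) = 1/(51443/2761) = 2761/51443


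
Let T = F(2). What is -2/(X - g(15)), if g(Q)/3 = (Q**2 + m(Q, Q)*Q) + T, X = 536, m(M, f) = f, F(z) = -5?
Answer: 2/799 ≈ 0.0025031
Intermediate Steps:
T = -5
g(Q) = -15 + 6*Q**2 (g(Q) = 3*((Q**2 + Q*Q) - 5) = 3*((Q**2 + Q**2) - 5) = 3*(2*Q**2 - 5) = 3*(-5 + 2*Q**2) = -15 + 6*Q**2)
-2/(X - g(15)) = -2/(536 - (-15 + 6*15**2)) = -2/(536 - (-15 + 6*225)) = -2/(536 - (-15 + 1350)) = -2/(536 - 1*1335) = -2/(536 - 1335) = -2/(-799) = -2*(-1/799) = 2/799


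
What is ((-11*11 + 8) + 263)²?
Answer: 22500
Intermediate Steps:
((-11*11 + 8) + 263)² = ((-121 + 8) + 263)² = (-113 + 263)² = 150² = 22500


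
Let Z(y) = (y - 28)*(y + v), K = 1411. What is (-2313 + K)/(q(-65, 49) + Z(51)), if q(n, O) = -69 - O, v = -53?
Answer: 11/2 ≈ 5.5000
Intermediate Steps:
Z(y) = (-53 + y)*(-28 + y) (Z(y) = (y - 28)*(y - 53) = (-28 + y)*(-53 + y) = (-53 + y)*(-28 + y))
(-2313 + K)/(q(-65, 49) + Z(51)) = (-2313 + 1411)/((-69 - 1*49) + (1484 + 51**2 - 81*51)) = -902/((-69 - 49) + (1484 + 2601 - 4131)) = -902/(-118 - 46) = -902/(-164) = -902*(-1/164) = 11/2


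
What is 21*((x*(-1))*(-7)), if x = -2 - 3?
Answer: -735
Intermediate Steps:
x = -5
21*((x*(-1))*(-7)) = 21*(-5*(-1)*(-7)) = 21*(5*(-7)) = 21*(-35) = -735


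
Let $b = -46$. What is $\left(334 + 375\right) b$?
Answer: $-32614$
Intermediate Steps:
$\left(334 + 375\right) b = \left(334 + 375\right) \left(-46\right) = 709 \left(-46\right) = -32614$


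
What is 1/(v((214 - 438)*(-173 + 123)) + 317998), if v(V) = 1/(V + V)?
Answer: 22400/7123155201 ≈ 3.1447e-6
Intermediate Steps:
v(V) = 1/(2*V)
1/(v((214 - 438)*(-173 + 123)) + 317998) = 1/(1/(2*(((214 - 438)*(-173 + 123)))) + 317998) = 1/(1/(2*((-224*(-50)))) + 317998) = 1/((1/2)/11200 + 317998) = 1/((1/2)*(1/11200) + 317998) = 1/(1/22400 + 317998) = 1/(7123155201/22400) = 22400/7123155201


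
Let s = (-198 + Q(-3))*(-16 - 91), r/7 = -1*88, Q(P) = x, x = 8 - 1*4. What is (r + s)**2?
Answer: 405700164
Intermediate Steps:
x = 4 (x = 8 - 4 = 4)
Q(P) = 4
r = -616 (r = 7*(-1*88) = 7*(-88) = -616)
s = 20758 (s = (-198 + 4)*(-16 - 91) = -194*(-107) = 20758)
(r + s)**2 = (-616 + 20758)**2 = 20142**2 = 405700164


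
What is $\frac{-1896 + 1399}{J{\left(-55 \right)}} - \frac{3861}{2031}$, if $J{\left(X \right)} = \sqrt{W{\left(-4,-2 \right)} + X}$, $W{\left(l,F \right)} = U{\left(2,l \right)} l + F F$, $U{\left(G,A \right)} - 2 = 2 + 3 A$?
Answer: $- \frac{1287}{677} + \frac{497 i \sqrt{19}}{19} \approx -1.901 + 114.02 i$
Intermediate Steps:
$U{\left(G,A \right)} = 4 + 3 A$ ($U{\left(G,A \right)} = 2 + \left(2 + 3 A\right) = 4 + 3 A$)
$W{\left(l,F \right)} = F^{2} + l \left(4 + 3 l\right)$ ($W{\left(l,F \right)} = \left(4 + 3 l\right) l + F F = l \left(4 + 3 l\right) + F^{2} = F^{2} + l \left(4 + 3 l\right)$)
$J{\left(X \right)} = \sqrt{36 + X}$ ($J{\left(X \right)} = \sqrt{\left(\left(-2\right)^{2} - 4 \left(4 + 3 \left(-4\right)\right)\right) + X} = \sqrt{\left(4 - 4 \left(4 - 12\right)\right) + X} = \sqrt{\left(4 - -32\right) + X} = \sqrt{\left(4 + 32\right) + X} = \sqrt{36 + X}$)
$\frac{-1896 + 1399}{J{\left(-55 \right)}} - \frac{3861}{2031} = \frac{-1896 + 1399}{\sqrt{36 - 55}} - \frac{3861}{2031} = - \frac{497}{\sqrt{-19}} - \frac{1287}{677} = - \frac{497}{i \sqrt{19}} - \frac{1287}{677} = - 497 \left(- \frac{i \sqrt{19}}{19}\right) - \frac{1287}{677} = \frac{497 i \sqrt{19}}{19} - \frac{1287}{677} = - \frac{1287}{677} + \frac{497 i \sqrt{19}}{19}$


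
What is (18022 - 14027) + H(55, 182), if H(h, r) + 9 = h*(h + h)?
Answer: 10036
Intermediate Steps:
H(h, r) = -9 + 2*h**2 (H(h, r) = -9 + h*(h + h) = -9 + h*(2*h) = -9 + 2*h**2)
(18022 - 14027) + H(55, 182) = (18022 - 14027) + (-9 + 2*55**2) = 3995 + (-9 + 2*3025) = 3995 + (-9 + 6050) = 3995 + 6041 = 10036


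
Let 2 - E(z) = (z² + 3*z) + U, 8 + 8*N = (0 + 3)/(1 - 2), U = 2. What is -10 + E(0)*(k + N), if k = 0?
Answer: -10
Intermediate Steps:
N = -11/8 (N = -1 + ((0 + 3)/(1 - 2))/8 = -1 + (3/(-1))/8 = -1 + (3*(-1))/8 = -1 + (⅛)*(-3) = -1 - 3/8 = -11/8 ≈ -1.3750)
E(z) = -z² - 3*z (E(z) = 2 - ((z² + 3*z) + 2) = 2 - (2 + z² + 3*z) = 2 + (-2 - z² - 3*z) = -z² - 3*z)
-10 + E(0)*(k + N) = -10 + (0*(-3 - 1*0))*(0 - 11/8) = -10 + (0*(-3 + 0))*(-11/8) = -10 + (0*(-3))*(-11/8) = -10 + 0*(-11/8) = -10 + 0 = -10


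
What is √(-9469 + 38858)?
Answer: √29389 ≈ 171.43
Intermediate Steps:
√(-9469 + 38858) = √29389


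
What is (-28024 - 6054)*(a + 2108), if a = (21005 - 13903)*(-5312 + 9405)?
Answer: -990667702332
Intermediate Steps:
a = 29068486 (a = 7102*4093 = 29068486)
(-28024 - 6054)*(a + 2108) = (-28024 - 6054)*(29068486 + 2108) = -34078*29070594 = -990667702332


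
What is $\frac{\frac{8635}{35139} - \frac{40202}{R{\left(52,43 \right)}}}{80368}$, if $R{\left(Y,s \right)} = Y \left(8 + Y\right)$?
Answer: $- \frac{5921867}{37654015360} \approx -0.00015727$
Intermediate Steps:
$\frac{\frac{8635}{35139} - \frac{40202}{R{\left(52,43 \right)}}}{80368} = \frac{\frac{8635}{35139} - \frac{40202}{52 \left(8 + 52\right)}}{80368} = \left(8635 \cdot \frac{1}{35139} - \frac{40202}{52 \cdot 60}\right) \frac{1}{80368} = \left(\frac{8635}{35139} - \frac{40202}{3120}\right) \frac{1}{80368} = \left(\frac{8635}{35139} - \frac{20101}{1560}\right) \frac{1}{80368} = \left(- \frac{5921867}{468520}\right) \frac{1}{80368} = - \frac{5921867}{37654015360}$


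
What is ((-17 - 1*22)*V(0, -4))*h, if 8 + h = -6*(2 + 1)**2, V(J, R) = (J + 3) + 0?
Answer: 7254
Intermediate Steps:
V(J, R) = 3 + J (V(J, R) = (3 + J) + 0 = 3 + J)
h = -62 (h = -8 - 6*(2 + 1)**2 = -8 - 6*3**2 = -8 - 6*9 = -8 - 54 = -62)
((-17 - 1*22)*V(0, -4))*h = ((-17 - 1*22)*(3 + 0))*(-62) = ((-17 - 22)*3)*(-62) = -39*3*(-62) = -117*(-62) = 7254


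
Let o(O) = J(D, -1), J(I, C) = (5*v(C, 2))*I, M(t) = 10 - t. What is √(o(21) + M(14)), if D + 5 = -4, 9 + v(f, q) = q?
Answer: √311 ≈ 17.635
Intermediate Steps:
v(f, q) = -9 + q
D = -9 (D = -5 - 4 = -9)
J(I, C) = -35*I (J(I, C) = (5*(-9 + 2))*I = (5*(-7))*I = -35*I)
o(O) = 315 (o(O) = -35*(-9) = 315)
√(o(21) + M(14)) = √(315 + (10 - 1*14)) = √(315 + (10 - 14)) = √(315 - 4) = √311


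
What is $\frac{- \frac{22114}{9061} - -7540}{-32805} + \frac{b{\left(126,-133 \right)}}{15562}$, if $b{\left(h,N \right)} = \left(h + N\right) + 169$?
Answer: $- \frac{169116149867}{770957314335} \approx -0.21936$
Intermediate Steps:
$b{\left(h,N \right)} = 169 + N + h$ ($b{\left(h,N \right)} = \left(N + h\right) + 169 = 169 + N + h$)
$\frac{- \frac{22114}{9061} - -7540}{-32805} + \frac{b{\left(126,-133 \right)}}{15562} = \frac{- \frac{22114}{9061} - -7540}{-32805} + \frac{169 - 133 + 126}{15562} = \left(\left(-22114\right) \frac{1}{9061} + 7540\right) \left(- \frac{1}{32805}\right) + 162 \cdot \frac{1}{15562} = \left(- \frac{22114}{9061} + 7540\right) \left(- \frac{1}{32805}\right) + \frac{81}{7781} = \frac{68297826}{9061} \left(- \frac{1}{32805}\right) + \frac{81}{7781} = - \frac{22765942}{99082035} + \frac{81}{7781} = - \frac{169116149867}{770957314335}$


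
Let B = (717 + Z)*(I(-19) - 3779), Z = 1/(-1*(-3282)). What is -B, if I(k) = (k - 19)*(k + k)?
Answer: 5494710325/3282 ≈ 1.6742e+6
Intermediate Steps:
Z = 1/3282 ≈ 0.00030469
I(k) = 2*k*(-19 + k) (I(k) = (-19 + k)*(2*k) = 2*k*(-19 + k))
B = -5494710325/3282 (B = (717 + 1/3282)*(2*(-19)*(-19 - 19) - 3779) = 2353195*(2*(-19)*(-38) - 3779)/3282 = 2353195*(1444 - 3779)/3282 = (2353195/3282)*(-2335) = -5494710325/3282 ≈ -1.6742e+6)
-B = -1*(-5494710325/3282) = 5494710325/3282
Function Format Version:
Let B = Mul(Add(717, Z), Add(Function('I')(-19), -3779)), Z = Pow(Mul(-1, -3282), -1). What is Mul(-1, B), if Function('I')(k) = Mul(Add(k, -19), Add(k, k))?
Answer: Rational(5494710325, 3282) ≈ 1.6742e+6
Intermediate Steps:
Z = Rational(1, 3282) (Z = Pow(3282, -1) = Rational(1, 3282) ≈ 0.00030469)
Function('I')(k) = Mul(2, k, Add(-19, k)) (Function('I')(k) = Mul(Add(-19, k), Mul(2, k)) = Mul(2, k, Add(-19, k)))
B = Rational(-5494710325, 3282) (B = Mul(Add(717, Rational(1, 3282)), Add(Mul(2, -19, Add(-19, -19)), -3779)) = Mul(Rational(2353195, 3282), Add(Mul(2, -19, -38), -3779)) = Mul(Rational(2353195, 3282), Add(1444, -3779)) = Mul(Rational(2353195, 3282), -2335) = Rational(-5494710325, 3282) ≈ -1.6742e+6)
Mul(-1, B) = Mul(-1, Rational(-5494710325, 3282)) = Rational(5494710325, 3282)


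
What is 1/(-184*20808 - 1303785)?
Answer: -1/5132457 ≈ -1.9484e-7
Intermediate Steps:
1/(-184*20808 - 1303785) = 1/(-3828672 - 1303785) = 1/(-5132457) = -1/5132457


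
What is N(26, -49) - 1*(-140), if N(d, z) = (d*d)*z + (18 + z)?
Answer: -33015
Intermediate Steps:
N(d, z) = 18 + z + z*d² (N(d, z) = d²*z + (18 + z) = z*d² + (18 + z) = 18 + z + z*d²)
N(26, -49) - 1*(-140) = (18 - 49 - 49*26²) - 1*(-140) = (18 - 49 - 49*676) + 140 = (18 - 49 - 33124) + 140 = -33155 + 140 = -33015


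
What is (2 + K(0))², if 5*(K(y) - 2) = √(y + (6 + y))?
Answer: (20 + √6)²/25 ≈ 20.159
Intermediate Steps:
K(y) = 2 + √(6 + 2*y)/5 (K(y) = 2 + √(y + (6 + y))/5 = 2 + √(6 + 2*y)/5)
(2 + K(0))² = (2 + (2 + √(6 + 2*0)/5))² = (2 + (2 + √(6 + 0)/5))² = (2 + (2 + √6/5))² = (4 + √6/5)²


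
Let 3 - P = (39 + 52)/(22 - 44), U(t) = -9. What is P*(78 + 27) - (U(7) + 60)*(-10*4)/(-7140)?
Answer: 115351/154 ≈ 749.03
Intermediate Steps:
P = 157/22 (P = 3 - (39 + 52)/(22 - 44) = 3 - 91/(-22) = 3 - 91*(-1)/22 = 3 - 1*(-91/22) = 3 + 91/22 = 157/22 ≈ 7.1364)
P*(78 + 27) - (U(7) + 60)*(-10*4)/(-7140) = 157*(78 + 27)/22 - (-9 + 60)*(-10*4)/(-7140) = (157/22)*105 - 51*(-40)*(-1)/7140 = 16485/22 - (-2040)*(-1)/7140 = 16485/22 - 1*2/7 = 16485/22 - 2/7 = 115351/154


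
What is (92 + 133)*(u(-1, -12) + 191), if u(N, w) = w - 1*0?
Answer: 40275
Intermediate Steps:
u(N, w) = w (u(N, w) = w + 0 = w)
(92 + 133)*(u(-1, -12) + 191) = (92 + 133)*(-12 + 191) = 225*179 = 40275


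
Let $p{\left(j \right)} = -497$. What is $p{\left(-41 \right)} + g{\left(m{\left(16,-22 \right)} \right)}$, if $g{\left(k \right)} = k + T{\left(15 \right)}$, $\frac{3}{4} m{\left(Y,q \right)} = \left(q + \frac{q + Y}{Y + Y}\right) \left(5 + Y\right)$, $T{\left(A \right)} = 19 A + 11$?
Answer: $- \frac{3289}{4} \approx -822.25$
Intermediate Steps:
$T{\left(A \right)} = 11 + 19 A$
$m{\left(Y,q \right)} = \frac{4 \left(5 + Y\right) \left(q + \frac{Y + q}{2 Y}\right)}{3}$ ($m{\left(Y,q \right)} = \frac{4 \left(q + \frac{q + Y}{Y + Y}\right) \left(5 + Y\right)}{3} = \frac{4 \left(q + \frac{Y + q}{2 Y}\right) \left(5 + Y\right)}{3} = \frac{4 \left(5 + Y\right) \left(q + \frac{Y + q}{2 Y}\right)}{3}$)
$g{\left(k \right)} = 296 + k$ ($g{\left(k \right)} = k + \left(11 + 19 \cdot 15\right) = k + \left(11 + 285\right) = k + 296 = 296 + k$)
$p{\left(-41 \right)} + g{\left(m{\left(16,-22 \right)} \right)} = -497 + \left(296 + \frac{2 \left(5 \left(-22\right) + 16 \left(5 + 16 + 11 \left(-22\right) + 2 \cdot 16 \left(-22\right)\right)\right)}{3 \cdot 16}\right) = -497 + \left(296 + \frac{2}{3} \cdot \frac{1}{16} \left(-110 + 16 \left(5 + 16 - 242 - 704\right)\right)\right) = -497 + \left(296 + \frac{2}{3} \cdot \frac{1}{16} \left(-110 + 16 \left(-925\right)\right)\right) = -497 + \left(296 + \frac{2}{3} \cdot \frac{1}{16} \left(-110 - 14800\right)\right) = -497 + \left(296 + \frac{2}{3} \cdot \frac{1}{16} \left(-14910\right)\right) = -497 + \left(296 - \frac{2485}{4}\right) = -497 - \frac{1301}{4} = - \frac{3289}{4}$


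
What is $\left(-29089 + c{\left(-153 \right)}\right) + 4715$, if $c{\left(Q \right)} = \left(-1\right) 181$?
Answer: $-24555$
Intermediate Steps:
$c{\left(Q \right)} = -181$
$\left(-29089 + c{\left(-153 \right)}\right) + 4715 = \left(-29089 - 181\right) + 4715 = -29270 + 4715 = -24555$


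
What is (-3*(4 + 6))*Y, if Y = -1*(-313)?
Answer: -9390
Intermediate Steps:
Y = 313
(-3*(4 + 6))*Y = -3*(4 + 6)*313 = -3*10*313 = -30*313 = -9390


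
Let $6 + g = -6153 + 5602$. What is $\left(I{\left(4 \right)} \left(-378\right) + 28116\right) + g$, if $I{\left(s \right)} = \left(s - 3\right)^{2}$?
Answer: $27181$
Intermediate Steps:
$I{\left(s \right)} = \left(-3 + s\right)^{2}$
$g = -557$ ($g = -6 + \left(-6153 + 5602\right) = -6 - 551 = -557$)
$\left(I{\left(4 \right)} \left(-378\right) + 28116\right) + g = \left(\left(-3 + 4\right)^{2} \left(-378\right) + 28116\right) - 557 = \left(1^{2} \left(-378\right) + 28116\right) - 557 = \left(1 \left(-378\right) + 28116\right) - 557 = \left(-378 + 28116\right) - 557 = 27738 - 557 = 27181$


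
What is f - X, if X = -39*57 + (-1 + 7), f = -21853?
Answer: -19636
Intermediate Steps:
X = -2217 (X = -2223 + 6 = -2217)
f - X = -21853 - 1*(-2217) = -21853 + 2217 = -19636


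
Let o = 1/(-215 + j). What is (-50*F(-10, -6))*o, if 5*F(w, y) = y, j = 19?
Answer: -15/49 ≈ -0.30612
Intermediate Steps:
F(w, y) = y/5
o = -1/196 (o = 1/(-215 + 19) = 1/(-196) = -1/196 ≈ -0.0051020)
(-50*F(-10, -6))*o = -10*(-6)*(-1/196) = -50*(-6/5)*(-1/196) = 60*(-1/196) = -15/49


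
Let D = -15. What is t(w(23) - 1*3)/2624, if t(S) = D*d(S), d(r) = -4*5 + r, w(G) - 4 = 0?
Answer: 285/2624 ≈ 0.10861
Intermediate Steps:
w(G) = 4 (w(G) = 4 + 0 = 4)
d(r) = -20 + r
t(S) = 300 - 15*S (t(S) = -15*(-20 + S) = 300 - 15*S)
t(w(23) - 1*3)/2624 = (300 - 15*(4 - 1*3))/2624 = (300 - 15*(4 - 3))*(1/2624) = (300 - 15*1)*(1/2624) = (300 - 15)*(1/2624) = 285*(1/2624) = 285/2624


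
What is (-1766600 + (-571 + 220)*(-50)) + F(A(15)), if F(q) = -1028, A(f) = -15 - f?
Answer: -1750078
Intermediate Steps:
(-1766600 + (-571 + 220)*(-50)) + F(A(15)) = (-1766600 + (-571 + 220)*(-50)) - 1028 = (-1766600 - 351*(-50)) - 1028 = (-1766600 + 17550) - 1028 = -1749050 - 1028 = -1750078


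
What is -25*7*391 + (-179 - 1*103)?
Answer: -68707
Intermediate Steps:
-25*7*391 + (-179 - 1*103) = -175*391 + (-179 - 103) = -68425 - 282 = -68707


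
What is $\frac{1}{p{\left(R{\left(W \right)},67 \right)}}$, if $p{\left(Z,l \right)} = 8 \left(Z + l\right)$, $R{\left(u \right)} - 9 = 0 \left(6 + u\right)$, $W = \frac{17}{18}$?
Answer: $\frac{1}{608} \approx 0.0016447$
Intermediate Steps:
$W = \frac{17}{18}$ ($W = 17 \cdot \frac{1}{18} = \frac{17}{18} \approx 0.94444$)
$R{\left(u \right)} = 9$ ($R{\left(u \right)} = 9 + 0 \left(6 + u\right) = 9 + 0 = 9$)
$p{\left(Z,l \right)} = 8 Z + 8 l$
$\frac{1}{p{\left(R{\left(W \right)},67 \right)}} = \frac{1}{8 \cdot 9 + 8 \cdot 67} = \frac{1}{72 + 536} = \frac{1}{608}$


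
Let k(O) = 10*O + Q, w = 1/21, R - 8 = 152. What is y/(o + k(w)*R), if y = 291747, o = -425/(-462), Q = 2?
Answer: 14976346/20385 ≈ 734.67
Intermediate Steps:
o = 425/462 (o = -425*(-1/462) = 425/462 ≈ 0.91991)
R = 160 (R = 8 + 152 = 160)
w = 1/21 ≈ 0.047619
k(O) = 2 + 10*O (k(O) = 10*O + 2 = 2 + 10*O)
y/(o + k(w)*R) = 291747/(425/462 + (2 + 10*(1/21))*160) = 291747/(425/462 + (2 + 10/21)*160) = 291747/(425/462 + (52/21)*160) = 291747/(425/462 + 8320/21) = 291747/(61155/154) = 291747*(154/61155) = 14976346/20385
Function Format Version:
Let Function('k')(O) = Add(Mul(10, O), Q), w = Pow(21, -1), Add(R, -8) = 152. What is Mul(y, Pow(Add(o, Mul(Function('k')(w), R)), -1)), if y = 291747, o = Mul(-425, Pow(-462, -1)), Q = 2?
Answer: Rational(14976346, 20385) ≈ 734.67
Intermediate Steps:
o = Rational(425, 462) (o = Mul(-425, Rational(-1, 462)) = Rational(425, 462) ≈ 0.91991)
R = 160 (R = Add(8, 152) = 160)
w = Rational(1, 21) ≈ 0.047619
Function('k')(O) = Add(2, Mul(10, O)) (Function('k')(O) = Add(Mul(10, O), 2) = Add(2, Mul(10, O)))
Mul(y, Pow(Add(o, Mul(Function('k')(w), R)), -1)) = Mul(291747, Pow(Add(Rational(425, 462), Mul(Add(2, Mul(10, Rational(1, 21))), 160)), -1)) = Mul(291747, Pow(Add(Rational(425, 462), Mul(Add(2, Rational(10, 21)), 160)), -1)) = Mul(291747, Pow(Add(Rational(425, 462), Mul(Rational(52, 21), 160)), -1)) = Mul(291747, Pow(Add(Rational(425, 462), Rational(8320, 21)), -1)) = Mul(291747, Pow(Rational(61155, 154), -1)) = Mul(291747, Rational(154, 61155)) = Rational(14976346, 20385)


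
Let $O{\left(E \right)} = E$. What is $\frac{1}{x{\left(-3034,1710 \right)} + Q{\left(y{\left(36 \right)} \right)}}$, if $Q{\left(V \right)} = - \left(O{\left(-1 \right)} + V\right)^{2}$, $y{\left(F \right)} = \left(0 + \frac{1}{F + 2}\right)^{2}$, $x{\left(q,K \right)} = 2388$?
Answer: $\frac{2085136}{4977222519} \approx 0.00041894$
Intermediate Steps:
$y{\left(F \right)} = \frac{1}{\left(2 + F\right)^{2}}$ ($y{\left(F \right)} = \left(0 + \frac{1}{2 + F}\right)^{2} = \left(\frac{1}{2 + F}\right)^{2} = \frac{1}{\left(2 + F\right)^{2}}$)
$Q{\left(V \right)} = - \left(-1 + V\right)^{2}$
$\frac{1}{x{\left(-3034,1710 \right)} + Q{\left(y{\left(36 \right)} \right)}} = \frac{1}{2388 - \left(-1 + \frac{1}{\left(2 + 36\right)^{2}}\right)^{2}} = \frac{1}{2388 - \left(-1 + \frac{1}{1444}\right)^{2}} = \frac{1}{2388 - \left(- \frac{1443}{1444}\right)^{2}} = \frac{1}{2388 - \frac{2082249}{2085136}} = \frac{1}{\frac{4977222519}{2085136}} = \frac{2085136}{4977222519}$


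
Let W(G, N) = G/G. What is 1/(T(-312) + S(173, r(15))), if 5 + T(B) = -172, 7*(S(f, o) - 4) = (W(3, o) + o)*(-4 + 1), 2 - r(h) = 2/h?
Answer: -35/6098 ≈ -0.0057396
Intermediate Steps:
W(G, N) = 1
r(h) = 2 - 2/h
S(f, o) = 25/7 - 3*o/7 (S(f, o) = 4 + ((1 + o)*(-4 + 1))/7 = 4 + ((1 + o)*(-3))/7 = 4 + (-3 - 3*o)/7 = 4 + (-3/7 - 3*o/7) = 25/7 - 3*o/7)
T(B) = -177 (T(B) = -5 - 172 = -177)
1/(T(-312) + S(173, r(15))) = 1/(-177 + (25/7 - 3*(2 - 2/15)/7)) = 1/(-177 + (25/7 - 3/7*28/15)) = 1/(-177 + (25/7 - ⅘)) = 1/(-177 + 97/35) = 1/(-6098/35) = -35/6098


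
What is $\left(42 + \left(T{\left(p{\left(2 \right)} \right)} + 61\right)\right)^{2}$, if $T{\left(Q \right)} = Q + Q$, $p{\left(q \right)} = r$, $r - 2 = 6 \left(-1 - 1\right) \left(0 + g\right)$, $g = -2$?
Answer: $24025$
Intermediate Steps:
$r = 26$ ($r = 2 + 6 \left(-1 - 1\right) \left(0 - 2\right) = 2 + 6 \left(\left(-2\right) \left(-2\right)\right) = 2 + 6 \cdot 4 = 2 + 24 = 26$)
$p{\left(q \right)} = 26$
$T{\left(Q \right)} = 2 Q$
$\left(42 + \left(T{\left(p{\left(2 \right)} \right)} + 61\right)\right)^{2} = \left(42 + \left(2 \cdot 26 + 61\right)\right)^{2} = \left(42 + \left(52 + 61\right)\right)^{2} = \left(42 + 113\right)^{2} = 155^{2} = 24025$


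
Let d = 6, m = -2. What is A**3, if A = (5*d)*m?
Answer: -216000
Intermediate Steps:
A = -60 (A = (5*6)*(-2) = 30*(-2) = -60)
A**3 = (-60)**3 = -216000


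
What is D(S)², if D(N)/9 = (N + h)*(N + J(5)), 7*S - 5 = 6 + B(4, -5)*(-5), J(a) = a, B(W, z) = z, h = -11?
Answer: 686387601/2401 ≈ 2.8588e+5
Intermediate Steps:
S = 36/7 (S = 5/7 + (6 - 5*(-5))/7 = 5/7 + (6 + 25)/7 = 5/7 + (⅐)*31 = 5/7 + 31/7 = 36/7 ≈ 5.1429)
D(N) = 9*(-11 + N)*(5 + N) (D(N) = 9*((N - 11)*(N + 5)) = 9*((-11 + N)*(5 + N)) = 9*(-11 + N)*(5 + N))
D(S)² = (-495 - 54*36/7 + 9*(36/7)²)² = (-495 - 1944/7 + 9*(1296/49))² = (-495 - 1944/7 + 11664/49)² = (-26199/49)² = 686387601/2401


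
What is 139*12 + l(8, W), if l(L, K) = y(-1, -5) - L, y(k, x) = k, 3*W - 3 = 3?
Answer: 1659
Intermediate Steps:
W = 2 (W = 1 + (⅓)*3 = 1 + 1 = 2)
l(L, K) = -1 - L
139*12 + l(8, W) = 139*12 + (-1 - 1*8) = 1668 + (-1 - 8) = 1668 - 9 = 1659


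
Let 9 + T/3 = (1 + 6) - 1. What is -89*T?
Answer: 801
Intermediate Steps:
T = -9 (T = -27 + 3*((1 + 6) - 1) = -27 + 3*(7 - 1) = -27 + 3*6 = -27 + 18 = -9)
-89*T = -89*(-9) = 801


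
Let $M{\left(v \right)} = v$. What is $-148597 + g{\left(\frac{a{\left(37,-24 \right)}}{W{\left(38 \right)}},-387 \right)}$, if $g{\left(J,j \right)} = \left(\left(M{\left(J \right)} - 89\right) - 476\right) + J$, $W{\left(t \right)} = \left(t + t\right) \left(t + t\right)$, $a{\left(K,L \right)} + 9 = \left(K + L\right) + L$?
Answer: $- \frac{107694969}{722} \approx -1.4916 \cdot 10^{5}$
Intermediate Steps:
$a{\left(K,L \right)} = -9 + K + 2 L$ ($a{\left(K,L \right)} = -9 + \left(\left(K + L\right) + L\right) = -9 + \left(K + 2 L\right) = -9 + K + 2 L$)
$W{\left(t \right)} = 4 t^{2}$ ($W{\left(t \right)} = 2 t 2 t = 4 t^{2}$)
$g{\left(J,j \right)} = -565 + 2 J$ ($g{\left(J,j \right)} = \left(\left(J - 89\right) - 476\right) + J = \left(\left(-89 + J\right) - 476\right) + J = \left(-565 + J\right) + J = -565 + 2 J$)
$-148597 + g{\left(\frac{a{\left(37,-24 \right)}}{W{\left(38 \right)}},-387 \right)} = -148597 - \left(565 - 2 \frac{-9 + 37 + 2 \left(-24\right)}{4 \cdot 38^{2}}\right) = -148597 - \left(565 - 2 \frac{-9 + 37 - 48}{4 \cdot 1444}\right) = -148597 - \left(565 - 2 \left(- \frac{20}{5776}\right)\right) = -148597 - \left(565 - 2 \left(\left(-20\right) \frac{1}{5776}\right)\right) = -148597 + \left(-565 + 2 \left(- \frac{5}{1444}\right)\right) = -148597 - \frac{407935}{722} = - \frac{107694969}{722}$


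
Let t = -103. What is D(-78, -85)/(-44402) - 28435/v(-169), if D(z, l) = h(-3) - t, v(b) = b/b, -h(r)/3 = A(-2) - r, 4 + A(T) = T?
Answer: -631285491/22201 ≈ -28435.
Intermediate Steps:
A(T) = -4 + T
h(r) = 18 + 3*r (h(r) = -3*((-4 - 2) - r) = -3*(-6 - r) = 18 + 3*r)
v(b) = 1
D(z, l) = 112 (D(z, l) = (18 + 3*(-3)) - 1*(-103) = (18 - 9) + 103 = 9 + 103 = 112)
D(-78, -85)/(-44402) - 28435/v(-169) = 112/(-44402) - 28435/1 = 112*(-1/44402) - 28435*1 = -56/22201 - 28435 = -631285491/22201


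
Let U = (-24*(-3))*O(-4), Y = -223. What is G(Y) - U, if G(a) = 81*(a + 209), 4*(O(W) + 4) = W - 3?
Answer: -720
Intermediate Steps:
O(W) = -19/4 + W/4 (O(W) = -4 + (W - 3)/4 = -4 + (-3 + W)/4 = -4 + (-3/4 + W/4) = -19/4 + W/4)
G(a) = 16929 + 81*a (G(a) = 81*(209 + a) = 16929 + 81*a)
U = -414 (U = (-24*(-3))*(-19/4 + (1/4)*(-4)) = 72*(-19/4 - 1) = 72*(-23/4) = -414)
G(Y) - U = (16929 + 81*(-223)) - 1*(-414) = (16929 - 18063) + 414 = -1134 + 414 = -720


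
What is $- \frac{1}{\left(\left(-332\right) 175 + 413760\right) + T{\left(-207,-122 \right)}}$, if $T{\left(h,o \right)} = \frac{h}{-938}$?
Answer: $- \frac{938}{333609287} \approx -2.8117 \cdot 10^{-6}$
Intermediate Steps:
$T{\left(h,o \right)} = - \frac{h}{938}$ ($T{\left(h,o \right)} = h \left(- \frac{1}{938}\right) = - \frac{h}{938}$)
$- \frac{1}{\left(\left(-332\right) 175 + 413760\right) + T{\left(-207,-122 \right)}} = - \frac{1}{\left(\left(-332\right) 175 + 413760\right) - - \frac{207}{938}} = - \frac{1}{\left(-58100 + 413760\right) + \frac{207}{938}} = - \frac{1}{355660 + \frac{207}{938}} = - \frac{1}{\frac{333609287}{938}} = \left(-1\right) \frac{938}{333609287} = - \frac{938}{333609287}$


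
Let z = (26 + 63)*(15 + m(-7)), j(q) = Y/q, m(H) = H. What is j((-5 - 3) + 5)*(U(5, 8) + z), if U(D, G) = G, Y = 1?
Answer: -240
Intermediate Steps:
j(q) = 1/q
z = 712 (z = (26 + 63)*(15 - 7) = 89*8 = 712)
j((-5 - 3) + 5)*(U(5, 8) + z) = (8 + 712)/((-5 - 3) + 5) = 720/(-8 + 5) = 720/(-3) = -⅓*720 = -240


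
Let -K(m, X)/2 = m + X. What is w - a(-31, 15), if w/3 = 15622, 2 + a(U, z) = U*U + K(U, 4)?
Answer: 45853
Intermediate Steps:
K(m, X) = -2*X - 2*m (K(m, X) = -2*(m + X) = -2*(X + m) = -2*X - 2*m)
a(U, z) = -10 + U² - 2*U (a(U, z) = -2 + (U*U + (-2*4 - 2*U)) = -2 + (U² + (-8 - 2*U)) = -2 + (-8 + U² - 2*U) = -10 + U² - 2*U)
w = 46866 (w = 3*15622 = 46866)
w - a(-31, 15) = 46866 - (-10 + (-31)² - 2*(-31)) = 46866 - (-10 + 961 + 62) = 46866 - 1*1013 = 46866 - 1013 = 45853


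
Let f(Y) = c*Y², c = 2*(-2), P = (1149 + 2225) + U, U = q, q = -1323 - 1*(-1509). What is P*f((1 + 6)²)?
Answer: -34190240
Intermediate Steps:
q = 186 (q = -1323 + 1509 = 186)
U = 186
P = 3560 (P = (1149 + 2225) + 186 = 3374 + 186 = 3560)
c = -4
f(Y) = -4*Y²
P*f((1 + 6)²) = 3560*(-4*(1 + 6)⁴) = 3560*(-4*(7²)²) = 3560*(-4*49²) = 3560*(-4*2401) = 3560*(-9604) = -34190240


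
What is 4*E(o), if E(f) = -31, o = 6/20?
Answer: -124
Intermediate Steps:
o = 3/10 (o = 6*(1/20) = 3/10 ≈ 0.30000)
4*E(o) = 4*(-31) = -124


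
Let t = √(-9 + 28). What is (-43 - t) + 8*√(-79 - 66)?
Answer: -43 - √19 + 8*I*√145 ≈ -47.359 + 96.333*I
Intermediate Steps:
t = √19 ≈ 4.3589
(-43 - t) + 8*√(-79 - 66) = (-43 - √19) + 8*√(-79 - 66) = (-43 - √19) + 8*√(-145) = (-43 - √19) + 8*(I*√145) = (-43 - √19) + 8*I*√145 = -43 - √19 + 8*I*√145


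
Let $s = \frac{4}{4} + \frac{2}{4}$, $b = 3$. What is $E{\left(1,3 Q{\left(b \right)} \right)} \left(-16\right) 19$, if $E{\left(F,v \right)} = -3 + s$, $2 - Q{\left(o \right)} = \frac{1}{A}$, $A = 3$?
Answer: $456$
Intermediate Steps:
$s = \frac{3}{2}$ ($s = 4 \cdot \frac{1}{4} + 2 \cdot \frac{1}{4} = 1 + \frac{1}{2} = \frac{3}{2} \approx 1.5$)
$Q{\left(o \right)} = \frac{5}{3}$ ($Q{\left(o \right)} = 2 - \frac{1}{3} = \frac{5}{3}$)
$E{\left(F,v \right)} = - \frac{3}{2}$ ($E{\left(F,v \right)} = -3 + \frac{3}{2} = - \frac{3}{2}$)
$E{\left(1,3 Q{\left(b \right)} \right)} \left(-16\right) 19 = \left(- \frac{3}{2}\right) \left(-16\right) 19 = 24 \cdot 19 = 456$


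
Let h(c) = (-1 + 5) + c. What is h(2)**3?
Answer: 216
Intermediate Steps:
h(c) = 4 + c
h(2)**3 = (4 + 2)**3 = 6**3 = 216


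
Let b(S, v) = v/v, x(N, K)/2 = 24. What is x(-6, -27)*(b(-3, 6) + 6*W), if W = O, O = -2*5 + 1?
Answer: -2544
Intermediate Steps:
x(N, K) = 48 (x(N, K) = 2*24 = 48)
b(S, v) = 1
O = -9 (O = -10 + 1 = -9)
W = -9
x(-6, -27)*(b(-3, 6) + 6*W) = 48*(1 + 6*(-9)) = 48*(1 - 54) = 48*(-53) = -2544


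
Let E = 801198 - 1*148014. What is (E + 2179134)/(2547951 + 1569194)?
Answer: 2832318/4117145 ≈ 0.68793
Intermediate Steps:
E = 653184 (E = 801198 - 148014 = 653184)
(E + 2179134)/(2547951 + 1569194) = (653184 + 2179134)/(2547951 + 1569194) = 2832318/4117145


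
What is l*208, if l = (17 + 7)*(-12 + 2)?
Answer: -49920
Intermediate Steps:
l = -240 (l = 24*(-10) = -240)
l*208 = -240*208 = -49920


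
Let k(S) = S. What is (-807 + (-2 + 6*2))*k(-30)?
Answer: 23910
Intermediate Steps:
(-807 + (-2 + 6*2))*k(-30) = (-807 + (-2 + 6*2))*(-30) = (-807 + (-2 + 12))*(-30) = (-807 + 10)*(-30) = -797*(-30) = 23910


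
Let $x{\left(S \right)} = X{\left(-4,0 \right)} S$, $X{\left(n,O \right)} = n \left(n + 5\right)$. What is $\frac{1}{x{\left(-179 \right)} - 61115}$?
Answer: $- \frac{1}{60399} \approx -1.6557 \cdot 10^{-5}$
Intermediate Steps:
$X{\left(n,O \right)} = n \left(5 + n\right)$
$x{\left(S \right)} = - 4 S$ ($x{\left(S \right)} = - 4 \left(5 - 4\right) S = \left(-4\right) 1 S = - 4 S$)
$\frac{1}{x{\left(-179 \right)} - 61115} = \frac{1}{\left(-4\right) \left(-179\right) - 61115} = \frac{1}{716 - 61115} = \frac{1}{-60399} = - \frac{1}{60399}$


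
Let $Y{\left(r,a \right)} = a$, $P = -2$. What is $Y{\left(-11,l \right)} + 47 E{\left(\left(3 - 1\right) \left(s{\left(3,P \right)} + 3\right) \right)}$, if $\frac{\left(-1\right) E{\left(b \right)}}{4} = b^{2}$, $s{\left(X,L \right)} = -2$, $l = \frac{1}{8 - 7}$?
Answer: $-751$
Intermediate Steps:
$l = 1$ ($l = 1^{-1} = 1$)
$E{\left(b \right)} = - 4 b^{2}$
$Y{\left(-11,l \right)} + 47 E{\left(\left(3 - 1\right) \left(s{\left(3,P \right)} + 3\right) \right)} = 1 + 47 \left(- 4 \left(\left(3 - 1\right) \left(-2 + 3\right)\right)^{2}\right) = 1 + 47 \left(- 4 \left(2 \cdot 1\right)^{2}\right) = 1 + 47 \left(- 4 \cdot 2^{2}\right) = 1 + 47 \left(\left(-4\right) 4\right) = 1 + 47 \left(-16\right) = 1 - 752 = -751$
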